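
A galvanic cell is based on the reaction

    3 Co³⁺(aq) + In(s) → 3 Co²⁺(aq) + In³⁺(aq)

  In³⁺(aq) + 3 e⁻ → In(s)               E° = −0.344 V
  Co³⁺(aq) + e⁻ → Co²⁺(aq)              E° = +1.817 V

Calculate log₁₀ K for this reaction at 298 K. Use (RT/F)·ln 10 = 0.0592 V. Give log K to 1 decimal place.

log K = 109.5

The Co³⁺/Co²⁺ couple is reduced (cathode); E°cell = +1.817 − (−0.344) = +2.161 V with n = 3.
At equilibrium E = 0, so log K = nE°cell / 0.0592 = (3)(+2.161) / 0.0592 = 109.5.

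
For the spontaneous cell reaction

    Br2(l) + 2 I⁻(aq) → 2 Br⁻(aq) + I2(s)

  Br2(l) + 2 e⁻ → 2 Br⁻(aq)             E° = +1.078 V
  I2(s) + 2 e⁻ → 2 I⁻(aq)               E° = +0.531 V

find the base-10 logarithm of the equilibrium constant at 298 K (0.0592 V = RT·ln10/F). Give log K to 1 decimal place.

The Br₂/Br⁻ couple is reduced (cathode); E°cell = +1.078 − (+0.531) = +0.547 V with n = 2.
At equilibrium E = 0, so log K = nE°cell / 0.0592 = (2)(+0.547) / 0.0592 = 18.5.

log K = 18.5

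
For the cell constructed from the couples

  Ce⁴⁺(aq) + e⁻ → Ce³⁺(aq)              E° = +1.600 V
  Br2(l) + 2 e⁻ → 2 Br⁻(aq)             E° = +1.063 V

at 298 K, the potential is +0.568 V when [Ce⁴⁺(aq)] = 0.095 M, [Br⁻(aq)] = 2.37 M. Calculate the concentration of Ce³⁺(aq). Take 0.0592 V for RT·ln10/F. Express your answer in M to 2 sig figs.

0.067 M

Ce⁴⁺/Ce³⁺ is the cathode (higher E°); E°cell = +1.600 − (+1.063) = +0.537 V with n = 2.
Rearranging E = E° − (0.0592/n)·log Q gives log Q = 2(+0.537 − (+0.568))/0.0592 = −1.047.
The balanced reaction is 2 Ce⁴⁺(aq) + 2 Br⁻(aq) → 2 Ce³⁺(aq) + Br2(l), so Q = [Ce³⁺(aq)]^2 / ([Ce⁴⁺(aq)]^2·[Br⁻(aq)]^2).
Substituting the known concentrations and solving, log [Ce³⁺(aq)] = −1.171 and [Ce³⁺(aq)] = 0.067 M.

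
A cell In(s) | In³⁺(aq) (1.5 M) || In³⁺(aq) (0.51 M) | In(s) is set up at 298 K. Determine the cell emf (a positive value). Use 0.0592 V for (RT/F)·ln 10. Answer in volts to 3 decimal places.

For a concentration cell E°cell = 0, since both electrodes use the same couple.
The compartment with the higher In³⁺(aq) concentration (1.5 M) acts as the cathode; ions are reduced there and produced at the dilute (0.51 M) anode.
With n = 3, Ecell = −(0.0592/3)·log([dilute]/[conc]) = −(0.0592/3)·log(0.51/1.5) = +0.009 V.

0.009 V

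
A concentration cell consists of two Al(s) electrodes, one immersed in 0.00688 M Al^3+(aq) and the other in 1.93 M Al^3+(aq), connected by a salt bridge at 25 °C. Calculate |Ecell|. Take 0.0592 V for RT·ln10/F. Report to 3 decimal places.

For a concentration cell E°cell = 0, since both electrodes use the same couple.
The compartment with the higher Al^3+(aq) concentration (1.93 M) acts as the cathode; ions are reduced there and produced at the dilute (0.00688 M) anode.
With n = 3, Ecell = −(0.0592/3)·log([dilute]/[conc]) = −(0.0592/3)·log(0.00688/1.93) = +0.048 V.

0.048 V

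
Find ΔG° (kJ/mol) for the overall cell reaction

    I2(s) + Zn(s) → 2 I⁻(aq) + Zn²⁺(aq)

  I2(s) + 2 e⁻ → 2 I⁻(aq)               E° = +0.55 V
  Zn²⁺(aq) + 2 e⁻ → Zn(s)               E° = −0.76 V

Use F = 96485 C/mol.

In the reaction as written I2(s) is reduced, so the I₂/I⁻ couple is the cathode and Zn²⁺/Zn is the anode.
E°cell = +0.55 − (−0.76) = +1.31 V; balancing electrons gives n = 2.
ΔG° = −nFE°cell = −(2)(96485)(+1.31) J/mol = −253 kJ/mol.

−253 kJ/mol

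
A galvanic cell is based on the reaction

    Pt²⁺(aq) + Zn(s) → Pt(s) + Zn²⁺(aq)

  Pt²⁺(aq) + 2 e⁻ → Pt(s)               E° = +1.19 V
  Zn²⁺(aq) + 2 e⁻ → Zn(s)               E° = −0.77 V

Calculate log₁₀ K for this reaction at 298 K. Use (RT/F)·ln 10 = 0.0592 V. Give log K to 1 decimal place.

The Pt²⁺/Pt couple is reduced (cathode); E°cell = +1.19 − (−0.77) = +1.96 V with n = 2.
At equilibrium E = 0, so log K = nE°cell / 0.0592 = (2)(+1.96) / 0.0592 = 66.2.

log K = 66.2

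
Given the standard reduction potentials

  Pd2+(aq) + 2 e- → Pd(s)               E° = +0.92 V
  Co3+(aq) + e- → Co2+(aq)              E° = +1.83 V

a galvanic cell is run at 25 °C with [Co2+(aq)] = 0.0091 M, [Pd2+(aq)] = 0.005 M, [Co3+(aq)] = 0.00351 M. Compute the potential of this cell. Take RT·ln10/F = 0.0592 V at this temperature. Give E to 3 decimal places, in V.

+0.954 V

The Co³⁺/Co²⁺ couple has the more positive E°, so it is the cathode; Pd²⁺/Pd is the anode.
The standard potential is +1.83 − (+0.92) = +0.91 V and the balanced reaction transfers n = 2 electrons.
Balancing gives 2 Co3+(aq) + Pd(s) → 2 Co2+(aq) + Pd2+(aq); hence Q = ([Co2+(aq)]^2·[Pd2+(aq)]) / [Co3+(aq)]^2 = 0.0336 (log Q = −1.474).
Applying E = E° − (RT ln10/nF)·log Q gives +0.91 − (0.0592/2)(−1.474) = +0.954 V.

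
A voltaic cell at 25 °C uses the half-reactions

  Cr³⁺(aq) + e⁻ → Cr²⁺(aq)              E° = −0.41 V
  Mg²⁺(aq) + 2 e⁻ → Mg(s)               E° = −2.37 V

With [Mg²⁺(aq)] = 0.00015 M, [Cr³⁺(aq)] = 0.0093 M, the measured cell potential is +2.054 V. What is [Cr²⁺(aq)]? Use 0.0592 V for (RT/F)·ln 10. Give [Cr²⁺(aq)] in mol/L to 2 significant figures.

With Cr³⁺/Cr²⁺ at the cathode and Mg²⁺/Mg at the anode, E°cell = −0.41 − (−2.37) = +1.96 V (n = 2).
Since E = E° − (0.0592/n)·log Q, log Q = n(E° − E)/0.0592 = −3.176.
Balancing electrons gives 2 Cr³⁺(aq) + Mg(s) → 2 Cr²⁺(aq) + Mg²⁺(aq); thus Q = ([Cr²⁺(aq)]^2·[Mg²⁺(aq)]) / [Cr³⁺(aq)]^2.
Substituting the known concentrations and solving, log [Cr²⁺(aq)] = −1.708 and [Cr²⁺(aq)] = 0.020 M.

0.020 M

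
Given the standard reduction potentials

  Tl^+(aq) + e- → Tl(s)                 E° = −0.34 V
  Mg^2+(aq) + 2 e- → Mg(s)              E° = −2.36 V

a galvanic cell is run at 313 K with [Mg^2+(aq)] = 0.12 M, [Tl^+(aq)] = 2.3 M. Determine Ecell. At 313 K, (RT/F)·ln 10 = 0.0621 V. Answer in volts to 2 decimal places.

+2.07 V

Since E°(Tl⁺/Tl) > E°(Mg²⁺/Mg), Tl⁺/Tl serves as the cathode.
E°cell = −0.34 − (−2.36) = +2.02 V, with n = 2 electrons transferred.
The balanced reaction is 2 Tl^+(aq) + Mg(s) → 2 Tl(s) + Mg^2+(aq), so Q = [Mg^2+(aq)] / [Tl^+(aq)]^2 = 0.0227 and log Q = −1.644.
By the Nernst equation, E = +2.02 − (0.0621/2)·(−1.644) = +2.07 V.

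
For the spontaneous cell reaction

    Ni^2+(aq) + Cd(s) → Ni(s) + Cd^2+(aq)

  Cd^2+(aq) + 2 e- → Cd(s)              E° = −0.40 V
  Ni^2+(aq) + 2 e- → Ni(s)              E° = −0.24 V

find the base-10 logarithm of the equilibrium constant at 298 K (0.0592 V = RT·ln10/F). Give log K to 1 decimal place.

log K = 5.4

The Ni²⁺/Ni couple is reduced (cathode); E°cell = −0.24 − (−0.40) = +0.16 V with n = 2.
At equilibrium E = 0, so log K = nE°cell / 0.0592 = (2)(+0.16) / 0.0592 = 5.4.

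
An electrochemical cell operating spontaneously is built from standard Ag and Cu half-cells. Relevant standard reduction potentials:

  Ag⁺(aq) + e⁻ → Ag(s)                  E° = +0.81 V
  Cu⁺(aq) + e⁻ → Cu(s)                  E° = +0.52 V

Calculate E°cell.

Of the two couples in this cell, the one with the more positive reduction potential is reduced at the cathode: here that is Ag⁺/Ag (+0.81 V); Cu⁺/Cu (+0.52 V) is the anode.
E°cell = E°(cathode) − E°(anode) = +0.81 − (+0.52) = +0.29 V.

+0.29 V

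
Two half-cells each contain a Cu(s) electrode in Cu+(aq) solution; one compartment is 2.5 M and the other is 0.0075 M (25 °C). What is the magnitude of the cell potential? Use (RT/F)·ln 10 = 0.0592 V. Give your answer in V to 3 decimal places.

0.149 V

For a concentration cell E°cell = 0, since both electrodes use the same couple.
The compartment with the higher Cu+(aq) concentration (2.5 M) acts as the cathode; ions are reduced there and produced at the dilute (0.0075 M) anode.
With n = 1, Ecell = −(0.0592/1)·log([dilute]/[conc]) = −(0.0592/1)·log(0.0075/2.5) = +0.149 V.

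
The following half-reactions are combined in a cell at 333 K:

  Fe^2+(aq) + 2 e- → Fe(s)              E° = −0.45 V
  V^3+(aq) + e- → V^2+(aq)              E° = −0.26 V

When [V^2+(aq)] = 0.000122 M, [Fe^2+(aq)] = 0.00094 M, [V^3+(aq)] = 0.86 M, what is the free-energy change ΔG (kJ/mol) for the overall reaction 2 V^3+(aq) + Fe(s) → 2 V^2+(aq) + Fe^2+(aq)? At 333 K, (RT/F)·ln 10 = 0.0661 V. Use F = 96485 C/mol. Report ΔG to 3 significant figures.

−105 kJ/mol

E°cell = −0.26 − (−0.45) = +0.19 V; the balanced reaction transfers n = 2 electrons.
Here Q = ([V^2+(aq)]^2·[Fe^2+(aq)]) / [V^3+(aq)]^2 = 1.89×10^−11 (log Q = −10.723), giving E = +0.19 − (0.0661/2)·(−10.723) = +0.5444 V.
Then ΔG = −nFE = −2 × 96485 × +0.5444 J/mol = −105 kJ/mol.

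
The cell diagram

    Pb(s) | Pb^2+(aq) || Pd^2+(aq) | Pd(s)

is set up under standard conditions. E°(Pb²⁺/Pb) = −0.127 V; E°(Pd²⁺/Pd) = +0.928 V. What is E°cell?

+1.055 V

By convention the left-hand electrode in cell notation is the anode (oxidation) and the right-hand electrode is the cathode (reduction).
E°cell = E°(right) − E°(left) = +0.928 − (−0.127) = +1.055 V.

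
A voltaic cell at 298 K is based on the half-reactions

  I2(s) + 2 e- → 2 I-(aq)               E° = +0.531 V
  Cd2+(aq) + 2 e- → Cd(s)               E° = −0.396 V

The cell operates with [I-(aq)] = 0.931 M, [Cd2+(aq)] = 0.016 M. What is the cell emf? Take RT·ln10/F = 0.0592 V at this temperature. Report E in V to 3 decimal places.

I₂/I⁻ is reduced (cathode, E° = +0.531 V) and Cd²⁺/Cd is oxidized (anode).
E°cell = E°cat − E°an = +0.531 − (−0.396) = +0.927 V; n = 2.
Balancing gives I2(s) + Cd(s) → 2 I-(aq) + Cd2+(aq); hence Q = [I-(aq)]^2·[Cd2+(aq)] = 0.0139 (log Q = −1.858).
By the Nernst equation, E = +0.927 − (0.0592/2)·(−1.858) = +0.982 V.

+0.982 V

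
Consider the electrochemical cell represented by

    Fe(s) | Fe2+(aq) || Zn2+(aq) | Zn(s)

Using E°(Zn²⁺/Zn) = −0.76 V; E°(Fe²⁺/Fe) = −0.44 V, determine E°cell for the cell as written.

By convention the left-hand electrode in cell notation is the anode (oxidation) and the right-hand electrode is the cathode (reduction).
E°cell = E°(right) − E°(left) = −0.76 − (−0.44) = −0.32 V.
The negative sign shows that, as written, the cell would require an external voltage to drive the reaction.

−0.32 V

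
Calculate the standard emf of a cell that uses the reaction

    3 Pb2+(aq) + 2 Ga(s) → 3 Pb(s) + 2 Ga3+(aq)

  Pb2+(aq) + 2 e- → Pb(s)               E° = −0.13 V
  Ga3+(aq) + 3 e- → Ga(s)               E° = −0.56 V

+0.43 V

Pb2+(aq) gains electrons, so the Pb²⁺/Pb couple is the cathode; the Ga³⁺/Ga couple is the anode.
E°cell = E°(cathode) − E°(anode) = −0.13 − (−0.56) = +0.43 V.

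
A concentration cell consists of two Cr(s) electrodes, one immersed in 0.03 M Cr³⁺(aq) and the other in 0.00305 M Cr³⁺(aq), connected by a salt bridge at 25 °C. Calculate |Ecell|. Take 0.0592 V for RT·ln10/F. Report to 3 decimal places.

For a concentration cell E°cell = 0, since both electrodes use the same couple.
The compartment with the higher Cr³⁺(aq) concentration (0.03 M) acts as the cathode; ions are reduced there and produced at the dilute (0.00305 M) anode.
With n = 3, Ecell = −(0.0592/3)·log([dilute]/[conc]) = −(0.0592/3)·log(0.00305/0.03) = +0.020 V.

0.020 V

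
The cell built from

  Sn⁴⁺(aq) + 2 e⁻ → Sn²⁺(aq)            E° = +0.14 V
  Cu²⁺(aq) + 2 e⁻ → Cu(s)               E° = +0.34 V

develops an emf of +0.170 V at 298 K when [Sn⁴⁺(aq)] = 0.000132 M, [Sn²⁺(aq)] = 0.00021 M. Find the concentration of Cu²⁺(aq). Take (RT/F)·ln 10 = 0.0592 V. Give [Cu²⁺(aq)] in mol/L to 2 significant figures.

Cu²⁺/Cu is the cathode (higher E°); E°cell = +0.34 − (+0.14) = +0.20 V with n = 2.
Since E = E° − (0.0592/n)·log Q, log Q = n(E° − E)/0.0592 = 1.014.
The balanced reaction is Cu²⁺(aq) + Sn²⁺(aq) → Cu(s) + Sn⁴⁺(aq), so Q = [Sn⁴⁺(aq)] / ([Cu²⁺(aq)]·[Sn²⁺(aq)]).
Substituting the known concentrations and solving, log [Cu²⁺(aq)] = −1.216 and [Cu²⁺(aq)] = 0.061 M.

0.061 M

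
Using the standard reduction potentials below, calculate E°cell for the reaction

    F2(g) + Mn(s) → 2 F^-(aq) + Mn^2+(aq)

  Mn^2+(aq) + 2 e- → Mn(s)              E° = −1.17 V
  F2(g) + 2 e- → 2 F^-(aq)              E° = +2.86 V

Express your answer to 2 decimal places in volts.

F2(g) gains electrons, so the F₂/F⁻ couple is the cathode; the Mn²⁺/Mn couple is the anode.
E°cell = E°(cathode) − E°(anode) = +2.86 − (−1.17) = +4.03 V.
The positive value indicates the reaction is spontaneous as written.

+4.03 V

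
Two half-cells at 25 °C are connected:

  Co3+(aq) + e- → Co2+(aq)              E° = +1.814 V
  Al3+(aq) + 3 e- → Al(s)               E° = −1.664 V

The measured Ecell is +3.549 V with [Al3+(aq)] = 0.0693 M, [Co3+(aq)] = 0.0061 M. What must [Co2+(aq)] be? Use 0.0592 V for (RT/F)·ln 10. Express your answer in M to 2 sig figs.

0.00094 M

Co³⁺/Co²⁺ is the cathode (higher E°); E°cell = +1.814 − (−1.664) = +3.478 V with n = 3.
From the Nernst equation, log Q = n(E° − E)/0.0592 = 3·(+3.478 − (+3.549))/0.0592 = −3.598.
Balancing electrons gives 3 Co3+(aq) + Al(s) → 3 Co2+(aq) + Al3+(aq); thus Q = ([Co2+(aq)]^3·[Al3+(aq)]) / [Co3+(aq)]^3.
Isolating [Co2+(aq)] in Q = 10^{−3.598} yields log [Co2+(aq)] = −3.028, i.e. 0.00094 M.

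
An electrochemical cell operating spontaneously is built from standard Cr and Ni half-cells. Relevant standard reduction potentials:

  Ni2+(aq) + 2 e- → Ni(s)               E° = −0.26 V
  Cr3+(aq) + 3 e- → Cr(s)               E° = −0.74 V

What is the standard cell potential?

The Ni²⁺/Ni couple has the higher E°, so Ni ion is reduced (cathode) and Cr is oxidized (anode).
E°cell = E°(cathode) − E°(anode) = −0.26 − (−0.74) = +0.48 V.

+0.48 V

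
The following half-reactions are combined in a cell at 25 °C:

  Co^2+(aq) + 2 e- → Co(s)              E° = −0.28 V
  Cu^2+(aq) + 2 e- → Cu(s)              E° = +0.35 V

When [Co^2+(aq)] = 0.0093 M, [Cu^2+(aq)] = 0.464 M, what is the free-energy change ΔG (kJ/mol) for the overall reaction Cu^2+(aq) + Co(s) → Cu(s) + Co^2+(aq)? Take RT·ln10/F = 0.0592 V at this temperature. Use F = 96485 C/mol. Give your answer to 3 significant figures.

With Cu²⁺/Cu reduced at the cathode, E°cell = +0.35 − (−0.28) = +0.63 V and n = 2.
Q = [Co^2+(aq)] / [Cu^2+(aq)] = 0.02, so log Q = −1.698 and E = +0.63 − (0.0592/2)(−1.698) = +0.6803 V.
Finally ΔG = −nFE = −(2)(96485 C/mol)(+0.6803 V) = −131 kJ/mol.

−131 kJ/mol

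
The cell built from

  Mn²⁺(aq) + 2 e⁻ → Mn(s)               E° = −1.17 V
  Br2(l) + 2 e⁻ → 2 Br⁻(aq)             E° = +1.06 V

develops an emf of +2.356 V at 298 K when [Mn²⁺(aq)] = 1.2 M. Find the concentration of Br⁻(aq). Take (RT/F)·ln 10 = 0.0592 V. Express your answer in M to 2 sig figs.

0.0068 M

The Br₂/Br⁻ couple has the larger reduction potential, so it is the cathode: E°cell = +1.06 − (−1.17) = +2.23 V and n = 2.
Rearranging E = E° − (0.0592/n)·log Q gives log Q = 2(+2.23 − (+2.356))/0.0592 = −4.257.
The balanced reaction is Br2(l) + Mn(s) → 2 Br⁻(aq) + Mn²⁺(aq), so Q = [Br⁻(aq)]^2·[Mn²⁺(aq)].
Isolating [Br⁻(aq)] in Q = 10^{−4.257} yields log [Br⁻(aq)] = −2.168, i.e. 0.0068 M.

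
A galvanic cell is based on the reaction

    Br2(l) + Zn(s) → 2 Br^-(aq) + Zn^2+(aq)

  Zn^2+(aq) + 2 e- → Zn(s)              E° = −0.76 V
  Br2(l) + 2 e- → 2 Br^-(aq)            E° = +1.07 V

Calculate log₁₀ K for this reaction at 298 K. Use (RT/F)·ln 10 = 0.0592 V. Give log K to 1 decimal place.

log K = 61.8

The Br₂/Br⁻ couple is reduced (cathode); E°cell = +1.07 − (−0.76) = +1.83 V with n = 2.
At equilibrium E = 0, so log K = nE°cell / 0.0592 = (2)(+1.83) / 0.0592 = 61.8.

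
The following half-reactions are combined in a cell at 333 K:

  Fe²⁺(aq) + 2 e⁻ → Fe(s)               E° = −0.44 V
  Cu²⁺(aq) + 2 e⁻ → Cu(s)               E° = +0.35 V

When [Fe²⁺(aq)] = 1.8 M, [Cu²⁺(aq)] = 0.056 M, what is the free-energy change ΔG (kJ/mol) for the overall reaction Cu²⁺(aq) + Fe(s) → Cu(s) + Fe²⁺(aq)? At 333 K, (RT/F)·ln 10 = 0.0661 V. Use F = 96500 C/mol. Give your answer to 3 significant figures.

−143 kJ/mol

The standard cell potential is +0.35 − (−0.44) = +0.79 V, with n = 2 electrons in the balanced equation.
The reaction quotient is [Fe²⁺(aq)] / [Cu²⁺(aq)] = 32.1; by Nernst, E = +0.79 − (0.0661/2)(1.507) = +0.7402 V.
Then ΔG = −nFE = −2 × 96500 × +0.7402 J/mol = −143 kJ/mol.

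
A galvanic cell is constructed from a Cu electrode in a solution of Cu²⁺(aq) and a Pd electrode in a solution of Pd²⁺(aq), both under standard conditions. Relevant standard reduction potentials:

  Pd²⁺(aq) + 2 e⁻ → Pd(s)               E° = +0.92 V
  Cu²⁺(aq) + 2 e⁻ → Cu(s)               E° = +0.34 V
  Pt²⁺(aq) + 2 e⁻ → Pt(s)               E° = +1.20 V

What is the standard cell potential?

The Pd²⁺/Pd couple has the higher E°, so Pd ion is reduced (cathode) and Cu is oxidized (anode).
E°cell = E°(cathode) − E°(anode) = +0.92 − (+0.34) = +0.58 V.

+0.58 V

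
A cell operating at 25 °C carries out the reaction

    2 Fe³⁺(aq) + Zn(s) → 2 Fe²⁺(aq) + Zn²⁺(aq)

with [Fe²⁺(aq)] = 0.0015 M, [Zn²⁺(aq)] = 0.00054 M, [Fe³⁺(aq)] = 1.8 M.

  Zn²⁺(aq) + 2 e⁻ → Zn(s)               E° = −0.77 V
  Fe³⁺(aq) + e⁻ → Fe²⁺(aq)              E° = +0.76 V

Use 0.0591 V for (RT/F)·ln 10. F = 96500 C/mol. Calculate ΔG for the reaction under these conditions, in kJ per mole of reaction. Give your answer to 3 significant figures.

−349 kJ/mol

With Fe³⁺/Fe²⁺ reduced at the cathode, E°cell = +0.76 − (−0.77) = +1.53 V and n = 2.
Here Q = ([Fe²⁺(aq)]^2·[Zn²⁺(aq)]) / [Fe³⁺(aq)]^2 = 3.75×10^−10 (log Q = −9.426), giving E = +1.53 − (0.0591/2)·(−9.426) = +1.8085 V.
Finally ΔG = −nFE = −(2)(96500 C/mol)(+1.8085 V) = −349 kJ/mol.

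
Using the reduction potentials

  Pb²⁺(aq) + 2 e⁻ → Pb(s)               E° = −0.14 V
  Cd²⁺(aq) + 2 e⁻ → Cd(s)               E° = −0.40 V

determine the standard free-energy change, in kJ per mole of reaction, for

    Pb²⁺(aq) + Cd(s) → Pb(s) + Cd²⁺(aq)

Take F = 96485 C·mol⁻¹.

In the reaction as written Pb²⁺(aq) is reduced, so the Pb²⁺/Pb couple is the cathode and Cd²⁺/Cd is the anode.
E°cell = −0.14 − (−0.40) = +0.26 V; balancing electrons gives n = 2.
ΔG° = −nFE°cell = −(2)(96485)(+0.26) J/mol = −50.2 kJ/mol.

−50.2 kJ/mol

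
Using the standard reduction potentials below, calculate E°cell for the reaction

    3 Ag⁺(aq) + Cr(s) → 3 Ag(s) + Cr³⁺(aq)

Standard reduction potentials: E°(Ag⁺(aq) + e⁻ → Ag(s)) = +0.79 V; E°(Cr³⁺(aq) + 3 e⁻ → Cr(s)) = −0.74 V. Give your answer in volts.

+1.53 V

Ag⁺(aq) gains electrons, so the Ag⁺/Ag couple is the cathode; the Cr³⁺/Cr couple is the anode.
E°cell = E°(cathode) − E°(anode) = +0.79 − (−0.74) = +1.53 V.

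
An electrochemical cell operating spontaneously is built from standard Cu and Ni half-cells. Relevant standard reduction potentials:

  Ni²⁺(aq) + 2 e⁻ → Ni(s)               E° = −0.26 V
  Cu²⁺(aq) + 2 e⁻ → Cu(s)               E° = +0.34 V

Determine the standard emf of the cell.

+0.60 V

Of the two couples in this cell, the one with the more positive reduction potential is reduced at the cathode: here that is Cu²⁺/Cu (+0.34 V); Ni²⁺/Ni (−0.26 V) is the anode.
E°cell = E°(cathode) − E°(anode) = +0.34 − (−0.26) = +0.60 V.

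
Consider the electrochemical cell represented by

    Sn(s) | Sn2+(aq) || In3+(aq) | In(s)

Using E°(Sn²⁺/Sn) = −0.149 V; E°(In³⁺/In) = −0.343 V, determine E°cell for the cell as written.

−0.194 V

By convention the left-hand electrode in cell notation is the anode (oxidation) and the right-hand electrode is the cathode (reduction).
E°cell = E°(right) − E°(left) = −0.343 − (−0.149) = −0.194 V.
The negative sign shows that, as written, the cell would require an external voltage to drive the reaction.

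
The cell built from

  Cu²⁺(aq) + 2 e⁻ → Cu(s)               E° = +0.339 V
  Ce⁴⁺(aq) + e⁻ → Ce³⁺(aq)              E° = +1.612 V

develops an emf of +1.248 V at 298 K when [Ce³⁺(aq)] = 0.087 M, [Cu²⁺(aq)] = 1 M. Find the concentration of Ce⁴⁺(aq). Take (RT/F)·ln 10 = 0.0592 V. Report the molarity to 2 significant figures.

0.033 M

With Ce⁴⁺/Ce³⁺ at the cathode and Cu²⁺/Cu at the anode, E°cell = +1.612 − (+0.339) = +1.273 V (n = 2).
From the Nernst equation, log Q = n(E° − E)/0.0592 = 2·(+1.273 − (+1.248))/0.0592 = 0.845.
Balancing electrons gives 2 Ce⁴⁺(aq) + Cu(s) → 2 Ce³⁺(aq) + Cu²⁺(aq); thus Q = ([Ce³⁺(aq)]^2·[Cu²⁺(aq)]) / [Ce⁴⁺(aq)]^2.
Solving for the unknown gives log [Ce⁴⁺(aq)] = −1.483, so [Ce⁴⁺(aq)] ≈ 0.033 M.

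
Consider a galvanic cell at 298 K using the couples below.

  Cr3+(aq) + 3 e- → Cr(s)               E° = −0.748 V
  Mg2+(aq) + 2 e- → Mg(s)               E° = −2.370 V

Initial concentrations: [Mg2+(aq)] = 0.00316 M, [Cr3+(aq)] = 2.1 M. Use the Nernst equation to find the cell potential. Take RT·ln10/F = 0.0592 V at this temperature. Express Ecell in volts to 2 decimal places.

The Cr³⁺/Cr couple has the more positive E°, so it is the cathode; Mg²⁺/Mg is the anode.
E°cell = E°cat − E°an = −0.748 − (−2.370) = +1.622 V; n = 6.
For the overall reaction 2 Cr3+(aq) + 3 Mg(s) → 2 Cr(s) + 3 Mg2+(aq), Q = [Mg2+(aq)]^3 / [Cr3+(aq)]^2 = 7.16×10^−9, giving log Q = −8.145.
Applying E = E° − (RT ln10/nF)·log Q gives +1.622 − (0.0592/6)(−8.145) = +1.70 V.

+1.70 V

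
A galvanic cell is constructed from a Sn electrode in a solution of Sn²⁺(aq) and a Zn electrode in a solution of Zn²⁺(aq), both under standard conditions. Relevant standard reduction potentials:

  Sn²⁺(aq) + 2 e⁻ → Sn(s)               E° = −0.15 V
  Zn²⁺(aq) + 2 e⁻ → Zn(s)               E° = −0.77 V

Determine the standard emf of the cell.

+0.62 V

The Sn²⁺/Sn couple has the higher E°, so Sn ion is reduced (cathode) and Zn is oxidized (anode).
E°cell = E°(cathode) − E°(anode) = −0.15 − (−0.77) = +0.62 V.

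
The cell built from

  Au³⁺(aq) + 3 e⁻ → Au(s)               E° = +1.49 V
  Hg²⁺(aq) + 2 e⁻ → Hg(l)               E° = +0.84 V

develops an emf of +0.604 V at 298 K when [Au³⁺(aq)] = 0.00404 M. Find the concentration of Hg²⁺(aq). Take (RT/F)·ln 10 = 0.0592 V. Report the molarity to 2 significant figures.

With Au³⁺/Au at the cathode and Hg²⁺/Hg at the anode, E°cell = +1.49 − (+0.84) = +0.65 V (n = 6).
Rearranging E = E° − (0.0592/n)·log Q gives log Q = 6(+0.65 − (+0.604))/0.0592 = 4.662.
Balancing electrons gives 2 Au³⁺(aq) + 3 Hg(l) → 2 Au(s) + 3 Hg²⁺(aq); thus Q = [Hg²⁺(aq)]^3 / [Au³⁺(aq)]^2.
Isolating [Hg²⁺(aq)] in Q = 10^{4.662} yields log [Hg²⁺(aq)] = −0.042, i.e. 0.91 M.

0.91 M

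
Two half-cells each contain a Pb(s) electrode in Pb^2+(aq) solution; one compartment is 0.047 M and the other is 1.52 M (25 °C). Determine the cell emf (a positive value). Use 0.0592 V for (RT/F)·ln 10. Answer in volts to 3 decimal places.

0.045 V

For a concentration cell E°cell = 0, since both electrodes use the same couple.
The compartment with the higher Pb^2+(aq) concentration (1.52 M) acts as the cathode; ions are reduced there and produced at the dilute (0.047 M) anode.
With n = 2, Ecell = −(0.0592/2)·log([dilute]/[conc]) = −(0.0592/2)·log(0.047/1.52) = +0.045 V.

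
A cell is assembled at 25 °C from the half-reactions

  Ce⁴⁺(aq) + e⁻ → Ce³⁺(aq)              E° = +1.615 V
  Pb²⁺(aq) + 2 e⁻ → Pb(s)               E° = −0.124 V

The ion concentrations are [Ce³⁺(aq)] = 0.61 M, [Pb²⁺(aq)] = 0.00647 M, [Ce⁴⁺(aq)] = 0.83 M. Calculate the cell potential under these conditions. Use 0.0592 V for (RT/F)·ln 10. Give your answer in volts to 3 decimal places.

Since E°(Ce⁴⁺/Ce³⁺) > E°(Pb²⁺/Pb), Ce⁴⁺/Ce³⁺ serves as the cathode.
The standard potential is +1.615 − (−0.124) = +1.739 V and the balanced reaction transfers n = 2 electrons.
Balancing gives 2 Ce⁴⁺(aq) + Pb(s) → 2 Ce³⁺(aq) + Pb²⁺(aq); hence Q = ([Ce³⁺(aq)]^2·[Pb²⁺(aq)]) / [Ce⁴⁺(aq)]^2 = 0.00349 (log Q = −2.457).
By the Nernst equation, E = +1.739 − (0.0592/2)·(−2.457) = +1.812 V.

+1.812 V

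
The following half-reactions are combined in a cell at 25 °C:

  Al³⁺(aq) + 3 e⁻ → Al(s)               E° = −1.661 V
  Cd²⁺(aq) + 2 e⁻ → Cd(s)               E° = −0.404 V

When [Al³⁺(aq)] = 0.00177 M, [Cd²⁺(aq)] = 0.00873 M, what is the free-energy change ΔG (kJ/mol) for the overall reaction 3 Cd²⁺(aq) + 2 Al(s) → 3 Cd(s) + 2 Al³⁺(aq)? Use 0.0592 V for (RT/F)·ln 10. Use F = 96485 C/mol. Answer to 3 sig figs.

The standard cell potential is −0.404 − (−1.661) = +1.257 V, with n = 6 electrons in the balanced equation.
Q = [Al³⁺(aq)]^2 / [Cd²⁺(aq)]^3 = 4.71, so log Q = 0.673 and E = +1.257 − (0.0592/6)(0.673) = +1.2504 V.
Then ΔG = −nFE = −6 × 96485 × +1.2504 J/mol = −724 kJ/mol.

−724 kJ/mol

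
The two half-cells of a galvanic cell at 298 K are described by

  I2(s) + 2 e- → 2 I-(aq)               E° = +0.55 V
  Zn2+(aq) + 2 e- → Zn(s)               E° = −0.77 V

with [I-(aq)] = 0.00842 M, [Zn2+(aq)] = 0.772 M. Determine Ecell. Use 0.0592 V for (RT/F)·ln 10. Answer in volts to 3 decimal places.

The I₂/I⁻ couple has the more positive E°, so it is the cathode; Zn²⁺/Zn is the anode.
E°cell = E°cat − E°an = +0.55 − (−0.77) = +1.32 V; n = 2.
The balanced reaction is I2(s) + Zn(s) → 2 I-(aq) + Zn2+(aq), so Q = [I-(aq)]^2·[Zn2+(aq)] = 5.47×10^−5 and log Q = −4.262.
Applying E = E° − (RT ln10/nF)·log Q gives +1.32 − (0.0592/2)(−4.262) = +1.446 V.

+1.446 V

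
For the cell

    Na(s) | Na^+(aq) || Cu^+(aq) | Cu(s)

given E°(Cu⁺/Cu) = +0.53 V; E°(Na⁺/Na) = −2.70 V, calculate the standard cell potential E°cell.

+3.23 V

By convention the left-hand electrode in cell notation is the anode (oxidation) and the right-hand electrode is the cathode (reduction).
E°cell = E°(right) − E°(left) = +0.53 − (−2.70) = +3.23 V.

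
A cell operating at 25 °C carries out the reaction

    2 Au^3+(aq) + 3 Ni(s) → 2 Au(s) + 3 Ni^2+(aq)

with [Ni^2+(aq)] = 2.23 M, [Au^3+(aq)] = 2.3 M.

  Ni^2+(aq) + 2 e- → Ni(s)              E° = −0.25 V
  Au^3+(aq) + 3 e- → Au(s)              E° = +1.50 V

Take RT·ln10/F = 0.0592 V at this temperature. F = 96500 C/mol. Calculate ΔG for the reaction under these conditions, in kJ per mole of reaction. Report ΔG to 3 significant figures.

−1010 kJ/mol

E°cell = +1.50 − (−0.25) = +1.75 V; the balanced reaction transfers n = 6 electrons.
Q = [Ni^2+(aq)]^3 / [Au^3+(aq)]^2 = 2.1, so log Q = 0.321 and E = +1.75 − (0.0592/6)(0.321) = +1.7468 V.
ΔG = −nFE = −(6)(96500)(+1.7468) J/mol = −1010 kJ/mol.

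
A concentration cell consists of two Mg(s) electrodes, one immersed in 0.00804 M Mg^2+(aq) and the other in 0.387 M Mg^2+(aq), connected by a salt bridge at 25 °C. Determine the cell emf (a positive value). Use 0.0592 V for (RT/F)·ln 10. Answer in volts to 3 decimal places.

For a concentration cell E°cell = 0, since both electrodes use the same couple.
The compartment with the higher Mg^2+(aq) concentration (0.387 M) acts as the cathode; ions are reduced there and produced at the dilute (0.00804 M) anode.
With n = 2, Ecell = −(0.0592/2)·log([dilute]/[conc]) = −(0.0592/2)·log(0.00804/0.387) = +0.050 V.

0.050 V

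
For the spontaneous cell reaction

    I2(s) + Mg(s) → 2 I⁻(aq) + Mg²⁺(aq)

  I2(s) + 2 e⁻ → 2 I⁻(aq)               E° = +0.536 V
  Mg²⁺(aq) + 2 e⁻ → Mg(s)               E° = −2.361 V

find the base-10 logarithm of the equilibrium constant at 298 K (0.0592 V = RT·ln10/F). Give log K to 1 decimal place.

The I₂/I⁻ couple is reduced (cathode); E°cell = +0.536 − (−2.361) = +2.897 V with n = 2.
At equilibrium E = 0, so log K = nE°cell / 0.0592 = (2)(+2.897) / 0.0592 = 97.9.

log K = 97.9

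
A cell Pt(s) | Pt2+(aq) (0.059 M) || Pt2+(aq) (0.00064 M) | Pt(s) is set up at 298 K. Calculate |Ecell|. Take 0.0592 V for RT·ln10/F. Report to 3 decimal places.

0.058 V

For a concentration cell E°cell = 0, since both electrodes use the same couple.
The compartment with the higher Pt2+(aq) concentration (0.059 M) acts as the cathode; ions are reduced there and produced at the dilute (0.00064 M) anode.
With n = 2, Ecell = −(0.0592/2)·log([dilute]/[conc]) = −(0.0592/2)·log(0.00064/0.059) = +0.058 V.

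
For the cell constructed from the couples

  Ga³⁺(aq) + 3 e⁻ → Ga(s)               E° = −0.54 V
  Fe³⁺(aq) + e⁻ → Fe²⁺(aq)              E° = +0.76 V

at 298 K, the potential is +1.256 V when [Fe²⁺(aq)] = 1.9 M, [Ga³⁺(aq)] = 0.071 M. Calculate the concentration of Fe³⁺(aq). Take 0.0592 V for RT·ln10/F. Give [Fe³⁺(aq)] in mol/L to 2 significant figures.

0.14 M

The Fe³⁺/Fe²⁺ couple has the larger reduction potential, so it is the cathode: E°cell = +0.76 − (−0.54) = +1.30 V and n = 3.
From the Nernst equation, log Q = n(E° − E)/0.0592 = 3·(+1.30 − (+1.256))/0.0592 = 2.230.
The balanced reaction is 3 Fe³⁺(aq) + Ga(s) → 3 Fe²⁺(aq) + Ga³⁺(aq), so Q = ([Fe²⁺(aq)]^3·[Ga³⁺(aq)]) / [Fe³⁺(aq)]^3.
Isolating [Fe³⁺(aq)] in Q = 10^{2.230} yields log [Fe³⁺(aq)] = −0.847, i.e. 0.14 M.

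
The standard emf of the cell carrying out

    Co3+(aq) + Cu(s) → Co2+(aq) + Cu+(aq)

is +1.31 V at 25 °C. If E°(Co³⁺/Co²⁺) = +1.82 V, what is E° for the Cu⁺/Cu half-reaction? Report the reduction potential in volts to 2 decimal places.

In the reaction as written the Co³⁺/Co²⁺ couple is reduced (cathode) and Cu⁺/Cu is oxidized (anode), so E°cell = E°(Co³⁺/Co²⁺) − E°(Cu⁺/Cu).
E°(Cu⁺/Cu) = E°(cathode) − E°cell = +1.82 − (+1.31) = +0.51 V.

+0.51 V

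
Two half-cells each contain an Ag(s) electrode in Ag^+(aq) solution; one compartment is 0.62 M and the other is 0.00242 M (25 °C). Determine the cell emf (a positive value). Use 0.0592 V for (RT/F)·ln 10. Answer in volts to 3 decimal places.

0.143 V

For a concentration cell E°cell = 0, since both electrodes use the same couple.
The compartment with the higher Ag^+(aq) concentration (0.62 M) acts as the cathode; ions are reduced there and produced at the dilute (0.00242 M) anode.
With n = 1, Ecell = −(0.0592/1)·log([dilute]/[conc]) = −(0.0592/1)·log(0.00242/0.62) = +0.143 V.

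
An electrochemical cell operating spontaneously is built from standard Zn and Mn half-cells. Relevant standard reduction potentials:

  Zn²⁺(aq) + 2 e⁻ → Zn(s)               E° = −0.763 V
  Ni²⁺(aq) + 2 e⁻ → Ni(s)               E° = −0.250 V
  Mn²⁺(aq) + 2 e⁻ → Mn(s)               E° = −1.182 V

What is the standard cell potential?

+0.419 V

Of the two couples in this cell, the one with the more positive reduction potential is reduced at the cathode: here that is Zn²⁺/Zn (−0.763 V); Mn²⁺/Mn (−1.182 V) is the anode.
E°cell = E°(cathode) − E°(anode) = −0.763 − (−1.182) = +0.419 V.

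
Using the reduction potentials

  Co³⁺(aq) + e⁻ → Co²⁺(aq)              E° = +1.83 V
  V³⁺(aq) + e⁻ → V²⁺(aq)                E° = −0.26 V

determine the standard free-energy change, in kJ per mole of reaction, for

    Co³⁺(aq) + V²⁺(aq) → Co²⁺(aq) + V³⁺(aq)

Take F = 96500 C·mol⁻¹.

−202 kJ/mol

In the reaction as written Co³⁺(aq) is reduced, so the Co³⁺/Co²⁺ couple is the cathode and V³⁺/V²⁺ is the anode.
E°cell = +1.83 − (−0.26) = +2.09 V; balancing electrons gives n = 1.
ΔG° = −nFE°cell = −(1)(96500)(+2.09) J/mol = −202 kJ/mol.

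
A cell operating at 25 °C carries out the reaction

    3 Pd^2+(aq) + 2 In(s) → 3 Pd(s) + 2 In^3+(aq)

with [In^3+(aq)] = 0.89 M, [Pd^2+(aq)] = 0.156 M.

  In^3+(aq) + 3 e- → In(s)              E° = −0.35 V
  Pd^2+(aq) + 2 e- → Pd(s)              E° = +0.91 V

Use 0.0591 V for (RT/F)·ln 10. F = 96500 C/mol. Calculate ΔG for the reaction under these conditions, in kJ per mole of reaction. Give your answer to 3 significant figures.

−716 kJ/mol

E°cell = +0.91 − (−0.35) = +1.26 V; the balanced reaction transfers n = 6 electrons.
Q = [In^3+(aq)]^2 / [Pd^2+(aq)]^3 = 209, so log Q = 2.319 and E = +1.26 − (0.0591/6)(2.319) = +1.2372 V.
Then ΔG = −nFE = −6 × 96500 × +1.2372 J/mol = −716 kJ/mol.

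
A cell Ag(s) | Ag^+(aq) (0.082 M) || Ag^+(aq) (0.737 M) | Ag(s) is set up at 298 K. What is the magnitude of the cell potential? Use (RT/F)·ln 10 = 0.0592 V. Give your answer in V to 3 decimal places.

0.056 V

For a concentration cell E°cell = 0, since both electrodes use the same couple.
The compartment with the higher Ag^+(aq) concentration (0.737 M) acts as the cathode; ions are reduced there and produced at the dilute (0.082 M) anode.
With n = 1, Ecell = −(0.0592/1)·log([dilute]/[conc]) = −(0.0592/1)·log(0.082/0.737) = +0.056 V.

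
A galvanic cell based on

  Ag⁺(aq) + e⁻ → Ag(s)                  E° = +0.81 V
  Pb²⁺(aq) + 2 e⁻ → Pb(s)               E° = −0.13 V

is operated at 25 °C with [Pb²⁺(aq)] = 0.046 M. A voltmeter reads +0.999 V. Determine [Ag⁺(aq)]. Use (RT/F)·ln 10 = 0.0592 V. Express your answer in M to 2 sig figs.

Ag⁺/Ag is the cathode (higher E°); E°cell = +0.81 − (−0.13) = +0.94 V with n = 2.
Since E = E° − (0.0592/n)·log Q, log Q = n(E° − E)/0.0592 = −1.993.
For 2 Ag⁺(aq) + Pb(s) → 2 Ag(s) + Pb²⁺(aq), the reaction quotient is Q = [Pb²⁺(aq)] / [Ag⁺(aq)]^2.
Solving for the unknown gives log [Ag⁺(aq)] = 0.328, so [Ag⁺(aq)] ≈ 2.1 M.

2.1 M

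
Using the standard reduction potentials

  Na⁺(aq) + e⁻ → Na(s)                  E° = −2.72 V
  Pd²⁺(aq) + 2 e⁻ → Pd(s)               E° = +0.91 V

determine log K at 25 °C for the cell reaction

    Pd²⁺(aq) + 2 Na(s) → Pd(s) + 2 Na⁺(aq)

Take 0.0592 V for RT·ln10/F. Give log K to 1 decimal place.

log K = 122.6

The Pd²⁺/Pd couple is reduced (cathode); E°cell = +0.91 − (−2.72) = +3.63 V with n = 2.
At equilibrium E = 0, so log K = nE°cell / 0.0592 = (2)(+3.63) / 0.0592 = 122.6.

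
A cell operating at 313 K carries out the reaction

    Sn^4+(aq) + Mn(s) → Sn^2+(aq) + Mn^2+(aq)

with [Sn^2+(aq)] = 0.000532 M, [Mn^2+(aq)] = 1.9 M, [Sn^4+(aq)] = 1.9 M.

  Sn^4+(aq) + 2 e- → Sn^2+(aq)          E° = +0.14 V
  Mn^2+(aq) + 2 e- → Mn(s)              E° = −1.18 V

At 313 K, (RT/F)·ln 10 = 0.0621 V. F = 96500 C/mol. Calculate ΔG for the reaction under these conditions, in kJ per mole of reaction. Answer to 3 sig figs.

E°cell = +0.14 − (−1.18) = +1.32 V; the balanced reaction transfers n = 2 electrons.
The reaction quotient is ([Sn^2+(aq)]·[Mn^2+(aq)]) / [Sn^4+(aq)] = 0.000532; by Nernst, E = +1.32 − (0.0621/2)(−3.274) = +1.4217 V.
Then ΔG = −nFE = −2 × 96500 × +1.4217 J/mol = −274 kJ/mol.

−274 kJ/mol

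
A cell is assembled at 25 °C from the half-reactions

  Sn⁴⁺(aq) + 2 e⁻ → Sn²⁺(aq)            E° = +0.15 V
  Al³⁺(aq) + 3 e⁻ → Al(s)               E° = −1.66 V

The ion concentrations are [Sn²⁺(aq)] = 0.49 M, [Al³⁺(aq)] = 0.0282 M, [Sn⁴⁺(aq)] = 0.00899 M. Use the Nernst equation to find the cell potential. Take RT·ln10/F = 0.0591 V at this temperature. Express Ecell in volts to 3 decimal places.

+1.789 V

Sn⁴⁺/Sn²⁺ is reduced (cathode, E° = +0.15 V) and Al³⁺/Al is oxidized (anode).
The standard potential is +0.15 − (−1.66) = +1.81 V and the balanced reaction transfers n = 6 electrons.
For the overall reaction 3 Sn⁴⁺(aq) + 2 Al(s) → 3 Sn²⁺(aq) + 2 Al³⁺(aq), Q = ([Sn²⁺(aq)]^3·[Al³⁺(aq)]^2) / [Sn⁴⁺(aq)]^3 = 129, giving log Q = 2.110.
Applying E = E° − (RT ln10/nF)·log Q gives +1.81 − (0.0591/6)(2.110) = +1.789 V.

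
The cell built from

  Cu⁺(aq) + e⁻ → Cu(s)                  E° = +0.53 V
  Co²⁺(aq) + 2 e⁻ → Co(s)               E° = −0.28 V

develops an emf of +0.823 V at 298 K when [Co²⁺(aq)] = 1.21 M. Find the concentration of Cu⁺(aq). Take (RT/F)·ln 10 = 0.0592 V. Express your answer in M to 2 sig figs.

Cu⁺/Cu is the cathode (higher E°); E°cell = +0.53 − (−0.28) = +0.81 V with n = 2.
From the Nernst equation, log Q = n(E° − E)/0.0592 = 2·(+0.81 − (+0.823))/0.0592 = −0.439.
For 2 Cu⁺(aq) + Co(s) → 2 Cu(s) + Co²⁺(aq), the reaction quotient is Q = [Co²⁺(aq)] / [Cu⁺(aq)]^2.
Isolating [Cu⁺(aq)] in Q = 10^{−0.439} yields log [Cu⁺(aq)] = 0.261, i.e. 1.8 M.

1.8 M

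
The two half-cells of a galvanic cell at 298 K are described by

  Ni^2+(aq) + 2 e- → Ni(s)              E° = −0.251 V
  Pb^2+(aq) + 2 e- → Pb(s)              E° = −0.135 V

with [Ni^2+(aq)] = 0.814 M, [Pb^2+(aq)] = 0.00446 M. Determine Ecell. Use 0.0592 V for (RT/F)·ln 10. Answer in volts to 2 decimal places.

+0.05 V

Since E°(Pb²⁺/Pb) > E°(Ni²⁺/Ni), Pb²⁺/Pb serves as the cathode.
The standard potential is −0.135 − (−0.251) = +0.116 V and the balanced reaction transfers n = 2 electrons.
Balancing gives Pb^2+(aq) + Ni(s) → Pb(s) + Ni^2+(aq); hence Q = [Ni^2+(aq)] / [Pb^2+(aq)] = 183 (log Q = 2.261).
Applying E = E° − (RT ln10/nF)·log Q gives +0.116 − (0.0592/2)(2.261) = +0.05 V.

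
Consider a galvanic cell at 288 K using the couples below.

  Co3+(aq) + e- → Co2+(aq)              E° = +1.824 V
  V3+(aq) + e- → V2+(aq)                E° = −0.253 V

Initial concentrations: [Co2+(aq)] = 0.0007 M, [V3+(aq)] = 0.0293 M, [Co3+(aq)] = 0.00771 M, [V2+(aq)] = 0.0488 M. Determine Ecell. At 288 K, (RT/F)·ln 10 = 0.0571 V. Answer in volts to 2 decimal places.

+2.15 V

Since E°(Co³⁺/Co²⁺) > E°(V³⁺/V²⁺), Co³⁺/Co²⁺ serves as the cathode.
E°cell = E°cat − E°an = +1.824 − (−0.253) = +2.077 V; n = 1.
For the overall reaction Co3+(aq) + V2+(aq) → Co2+(aq) + V3+(aq), Q = ([Co2+(aq)]·[V3+(aq)]) / ([Co3+(aq)]·[V2+(aq)]) = 0.0545, giving log Q = −1.264.
By the Nernst equation, E = +2.077 − (0.0571/1)·(−1.264) = +2.15 V.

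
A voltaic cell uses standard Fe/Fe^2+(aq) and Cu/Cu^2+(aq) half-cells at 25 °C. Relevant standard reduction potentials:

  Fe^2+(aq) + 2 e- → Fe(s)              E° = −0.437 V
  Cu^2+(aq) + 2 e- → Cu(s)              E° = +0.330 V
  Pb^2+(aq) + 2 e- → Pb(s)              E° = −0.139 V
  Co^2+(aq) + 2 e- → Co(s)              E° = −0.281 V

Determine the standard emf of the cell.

Of the two couples in this cell, the one with the more positive reduction potential is reduced at the cathode: here that is Cu²⁺/Cu (+0.330 V); Fe²⁺/Fe (−0.437 V) is the anode.
E°cell = E°(cathode) − E°(anode) = +0.330 − (−0.437) = +0.767 V.

+0.767 V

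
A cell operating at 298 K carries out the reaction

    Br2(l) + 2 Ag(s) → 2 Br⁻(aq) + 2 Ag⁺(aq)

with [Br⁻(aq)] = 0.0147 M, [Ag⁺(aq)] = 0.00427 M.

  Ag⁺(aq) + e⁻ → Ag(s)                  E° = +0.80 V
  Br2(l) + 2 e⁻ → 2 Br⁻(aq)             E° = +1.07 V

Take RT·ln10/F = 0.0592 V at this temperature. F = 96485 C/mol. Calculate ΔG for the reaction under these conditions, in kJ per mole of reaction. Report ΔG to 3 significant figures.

The standard cell potential is +1.07 − (+0.80) = +0.27 V, with n = 2 electrons in the balanced equation.
Q = [Br⁻(aq)]^2·[Ag⁺(aq)]^2 = 3.94×10^−9, so log Q = −8.405 and E = +0.27 − (0.0592/2)(−8.405) = +0.5188 V.
Finally ΔG = −nFE = −(2)(96485 C/mol)(+0.5188 V) = −100 kJ/mol.

−100 kJ/mol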